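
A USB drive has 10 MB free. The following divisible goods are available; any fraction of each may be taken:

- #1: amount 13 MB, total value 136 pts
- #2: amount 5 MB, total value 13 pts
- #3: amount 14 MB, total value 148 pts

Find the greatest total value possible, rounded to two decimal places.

105.71

Take in order of value per unit:
- #3 (148/14 per unit): 10 of 14 → value 10×148/14 = 105.7143, running total 105.71
Total 105.71.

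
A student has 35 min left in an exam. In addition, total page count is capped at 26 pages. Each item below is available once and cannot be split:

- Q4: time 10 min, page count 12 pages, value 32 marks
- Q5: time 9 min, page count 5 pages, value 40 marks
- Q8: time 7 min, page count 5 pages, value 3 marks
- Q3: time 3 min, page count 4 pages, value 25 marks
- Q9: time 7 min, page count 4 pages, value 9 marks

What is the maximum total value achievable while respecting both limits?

106 marks

Feasible sets respecting both limits:
- Q4+Q5+Q3+Q9: time 29, page count 25, value 106
- Q4+Q5+Q8+Q3: time 29, page count 26, value 100
- Q4+Q5+Q3: time 22, page count 21, value 97
- Q4+Q5+Q8+Q9: time 33, page count 26, value 84
Best: 106 marks.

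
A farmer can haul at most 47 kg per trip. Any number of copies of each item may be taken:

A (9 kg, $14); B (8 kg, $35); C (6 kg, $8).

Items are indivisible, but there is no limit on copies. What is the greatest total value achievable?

Best value-per-unit is B at 35/8; filling with it alone gives 5×35 = 175.
Optimal mix: 5×B + 1×C → weight 46, value 183.

$183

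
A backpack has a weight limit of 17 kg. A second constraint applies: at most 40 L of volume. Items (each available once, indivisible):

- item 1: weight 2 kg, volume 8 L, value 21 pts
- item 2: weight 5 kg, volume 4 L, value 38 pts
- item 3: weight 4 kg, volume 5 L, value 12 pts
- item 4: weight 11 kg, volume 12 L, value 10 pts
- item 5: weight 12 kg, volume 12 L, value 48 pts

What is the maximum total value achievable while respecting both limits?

Feasible sets respecting both limits:
- item 2+item 5: weight 17, volume 16, value 86
- item 1+item 2+item 3: weight 11, volume 17, value 71
- item 1+item 5: weight 14, volume 20, value 69
- item 3+item 5: weight 16, volume 17, value 60
Best: 86 pts.

86 pts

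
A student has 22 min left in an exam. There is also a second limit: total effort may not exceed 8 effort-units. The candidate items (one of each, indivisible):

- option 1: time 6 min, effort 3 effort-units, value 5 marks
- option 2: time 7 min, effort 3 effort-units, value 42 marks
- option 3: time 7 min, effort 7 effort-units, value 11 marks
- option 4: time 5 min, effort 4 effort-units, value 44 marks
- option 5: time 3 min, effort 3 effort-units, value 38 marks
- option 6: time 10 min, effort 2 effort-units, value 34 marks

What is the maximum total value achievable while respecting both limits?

114 marks

Feasible sets respecting both limits:
- option 2+option 5+option 6: time 20, effort 8, value 114
- option 2+option 4: time 12, effort 7, value 86
- option 4+option 5: time 8, effort 7, value 82
- option 2+option 5: time 10, effort 6, value 80
Best: 114 marks.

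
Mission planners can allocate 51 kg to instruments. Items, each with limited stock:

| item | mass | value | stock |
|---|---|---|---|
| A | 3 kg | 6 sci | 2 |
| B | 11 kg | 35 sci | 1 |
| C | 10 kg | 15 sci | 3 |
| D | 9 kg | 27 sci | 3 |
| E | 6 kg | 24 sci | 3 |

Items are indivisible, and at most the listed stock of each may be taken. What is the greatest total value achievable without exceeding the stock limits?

Top feasible selections:
- 1×A + 1×B + 2×D + 3×E: mass 50, value 167
- 2×A + 3×D + 3×E: mass 51, value 165
Best: 167 sci.

167 sci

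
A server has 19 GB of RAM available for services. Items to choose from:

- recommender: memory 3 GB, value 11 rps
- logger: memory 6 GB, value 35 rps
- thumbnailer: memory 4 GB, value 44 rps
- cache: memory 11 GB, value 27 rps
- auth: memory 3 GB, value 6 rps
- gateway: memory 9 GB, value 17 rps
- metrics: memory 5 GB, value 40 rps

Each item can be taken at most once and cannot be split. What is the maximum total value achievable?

130 rps

Check high-value combinations within 19 GB:
- recommender+logger+thumbnailer+metrics: memory 3+6+4+5=18, value 11+35+44+40=130
- logger+thumbnailer+auth+metrics: memory 6+4+3+5=18, value 35+44+6+40=125
- logger+thumbnailer+metrics: memory 6+4+5=15, value 35+44+40=119
- recommender+thumbnailer+auth+metrics: memory 3+4+3+5=15, value 11+44+6+40=101
Best: 130 rps.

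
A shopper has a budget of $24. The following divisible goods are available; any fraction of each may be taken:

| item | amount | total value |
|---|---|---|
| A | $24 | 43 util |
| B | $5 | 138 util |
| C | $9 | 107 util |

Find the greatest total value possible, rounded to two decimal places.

Take in order of value per unit:
- B (138/5 per unit): all 5 → value 138, running total 138.00
- C (107/9 per unit): all 9 → value 107, running total 245.00
- A (43/24 per unit): 10 of 24 → value 10×43/24 = 17.9167, running total 262.92
Total 262.92.

262.92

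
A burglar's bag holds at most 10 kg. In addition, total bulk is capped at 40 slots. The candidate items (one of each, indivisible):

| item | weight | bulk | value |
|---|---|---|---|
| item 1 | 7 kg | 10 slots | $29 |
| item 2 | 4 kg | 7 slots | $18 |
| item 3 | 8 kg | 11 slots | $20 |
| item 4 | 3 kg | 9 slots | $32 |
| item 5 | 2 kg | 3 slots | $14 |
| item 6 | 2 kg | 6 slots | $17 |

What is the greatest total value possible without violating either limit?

Feasible sets respecting both limits:
- item 2+item 4+item 6: weight 9, bulk 22, value 67
- item 2+item 4+item 5: weight 9, bulk 19, value 64
- item 4+item 5+item 6: weight 7, bulk 18, value 63
Best: $67.

$67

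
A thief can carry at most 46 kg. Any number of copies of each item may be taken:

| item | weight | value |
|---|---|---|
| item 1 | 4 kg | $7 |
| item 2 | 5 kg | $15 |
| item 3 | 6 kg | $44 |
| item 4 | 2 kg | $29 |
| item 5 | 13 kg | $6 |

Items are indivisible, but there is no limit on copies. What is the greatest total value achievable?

$667

Best value-per-unit is item 4 at 29/2, and filling with it alone uses weight 23×2=46. No mix of the others beats 23×29 = 667.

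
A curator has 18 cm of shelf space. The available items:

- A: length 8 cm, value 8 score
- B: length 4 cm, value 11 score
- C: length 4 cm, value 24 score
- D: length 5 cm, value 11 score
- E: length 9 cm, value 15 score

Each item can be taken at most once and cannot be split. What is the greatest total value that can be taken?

Check high-value combinations within 18 cm:
- B+C+E: length 4+4+9=17, value 11+24+15=50
- C+D+E: length 4+5+9=18, value 24+11+15=50
- B+C+D: length 4+4+5=13, value 11+24+11=46
Best: 50 score.

50 score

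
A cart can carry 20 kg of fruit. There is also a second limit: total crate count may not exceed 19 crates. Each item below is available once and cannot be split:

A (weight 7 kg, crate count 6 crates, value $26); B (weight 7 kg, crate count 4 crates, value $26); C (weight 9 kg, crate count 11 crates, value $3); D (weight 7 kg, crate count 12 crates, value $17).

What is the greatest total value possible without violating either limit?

Feasible sets respecting both limits:
- A+B: weight 14, crate count 10, value 52
- A+D: weight 14, crate count 18, value 43
- B+D: weight 14, crate count 16, value 43
- A+C: weight 16, crate count 17, value 29
Best: $52.

$52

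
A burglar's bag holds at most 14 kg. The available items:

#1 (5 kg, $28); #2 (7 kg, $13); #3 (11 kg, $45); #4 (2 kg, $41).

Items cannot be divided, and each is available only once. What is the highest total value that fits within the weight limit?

Check high-value combinations within 14 kg:
- #3+#4: weight 11+2=13, value 45+41=86
- #1+#2+#4: weight 5+7+2=14, value 28+13+41=82
- #1+#4: weight 5+2=7, value 28+41=69
Best: $86.

$86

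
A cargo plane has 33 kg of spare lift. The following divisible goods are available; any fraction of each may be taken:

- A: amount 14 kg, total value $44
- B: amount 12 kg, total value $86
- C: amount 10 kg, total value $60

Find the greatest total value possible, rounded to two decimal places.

180.57

Take in order of value per unit:
- B (86/12 per unit): all 12 → value 86, running total 86.00
- C (60/10 per unit): all 10 → value 60, running total 146.00
- A (44/14 per unit): 11 of 14 → value 11×44/14 = 34.5714, running total 180.57
Total 180.57.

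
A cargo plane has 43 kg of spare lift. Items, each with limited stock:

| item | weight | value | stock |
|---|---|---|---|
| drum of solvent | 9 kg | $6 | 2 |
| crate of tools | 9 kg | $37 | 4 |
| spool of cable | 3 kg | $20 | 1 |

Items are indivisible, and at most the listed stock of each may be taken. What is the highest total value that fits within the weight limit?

Best selections within weight 43 and stock limits:
- 4×crate of tools + 1×spool of cable: weight 39, value 168
- 4×crate of tools: weight 36, value 148
Best: $168.

$168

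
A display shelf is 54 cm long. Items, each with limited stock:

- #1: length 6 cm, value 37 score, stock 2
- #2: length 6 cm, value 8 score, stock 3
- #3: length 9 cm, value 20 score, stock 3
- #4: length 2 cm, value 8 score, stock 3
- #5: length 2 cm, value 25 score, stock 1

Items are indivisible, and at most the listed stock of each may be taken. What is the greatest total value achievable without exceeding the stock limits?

191 score

Best selections within length 54 and stock limits:
- 2×#1 + 1×#2 + 3×#3 + 3×#4 + 1×#5: length 53, value 191
- 2×#1 + 3×#3 + 3×#4 + 1×#5: length 47, value 183
- 2×#1 + 1×#2 + 3×#3 + 2×#4 + 1×#5: length 51, value 183
- 2×#1 + 2×#2 + 2×#3 + 3×#4 + 1×#5: length 50, value 179
Best: 191 score.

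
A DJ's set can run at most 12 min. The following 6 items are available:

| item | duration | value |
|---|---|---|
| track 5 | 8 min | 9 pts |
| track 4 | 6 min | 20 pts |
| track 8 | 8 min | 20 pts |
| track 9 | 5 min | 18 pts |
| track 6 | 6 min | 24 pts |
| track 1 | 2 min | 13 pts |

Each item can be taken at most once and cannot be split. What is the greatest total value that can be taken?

44 pts

This is a 0/1 knapsack; check combinations near the capacity.
- track 4+track 6: duration 6+6=12, value 20+24=44
- track 9+track 6: duration 5+6=11, value 18+24=42
- track 4+track 9: duration 6+5=11, value 20+18=38
- track 6+track 1: duration 6+2=8, value 24+13=37
- track 4+track 1: duration 6+2=8, value 20+13=33
Best: 44 pts.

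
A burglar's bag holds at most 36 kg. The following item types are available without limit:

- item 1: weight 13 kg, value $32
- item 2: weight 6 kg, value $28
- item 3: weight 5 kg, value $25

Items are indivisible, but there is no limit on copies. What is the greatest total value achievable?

Best value-per-unit is item 3 at 25/5; filling with it alone gives 7×25 = 175.
Optimal mix: 1×item 2 + 6×item 3 → weight 36, value 178.

$178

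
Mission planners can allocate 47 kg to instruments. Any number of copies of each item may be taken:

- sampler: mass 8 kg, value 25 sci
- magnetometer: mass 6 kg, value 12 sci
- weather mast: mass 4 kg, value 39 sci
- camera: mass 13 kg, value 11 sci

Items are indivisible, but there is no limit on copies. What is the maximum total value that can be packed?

429 sci

Best value-per-unit is weather mast at 39/4, and filling with it alone uses mass 11×4=44. No mix of the others beats 11×39 = 429.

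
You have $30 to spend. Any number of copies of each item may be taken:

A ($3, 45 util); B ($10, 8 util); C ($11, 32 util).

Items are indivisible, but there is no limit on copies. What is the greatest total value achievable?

Best value-per-unit is A at 45/3, and filling with it alone uses cost 10×3=30. No mix of the others beats 10×45 = 450.

450 util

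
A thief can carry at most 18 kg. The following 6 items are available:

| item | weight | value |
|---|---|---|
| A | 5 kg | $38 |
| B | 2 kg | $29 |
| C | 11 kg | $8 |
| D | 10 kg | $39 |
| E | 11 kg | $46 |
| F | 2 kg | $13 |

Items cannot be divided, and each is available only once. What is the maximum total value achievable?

$113

Check high-value combinations within 18 kg:
- A+B+E: weight 5+2+11=18, value 38+29+46=113
- A+B+D: weight 5+2+10=17, value 38+29+39=106
- A+E+F: weight 5+11+2=18, value 38+46+13=97
Best: $113.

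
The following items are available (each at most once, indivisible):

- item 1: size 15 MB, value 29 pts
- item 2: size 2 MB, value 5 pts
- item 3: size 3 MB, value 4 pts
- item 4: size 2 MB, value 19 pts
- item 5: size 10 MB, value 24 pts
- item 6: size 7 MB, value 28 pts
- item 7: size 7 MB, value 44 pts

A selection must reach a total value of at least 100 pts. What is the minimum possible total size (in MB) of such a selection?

21

Subsets with value ≥ 100, sorted by total size:
- item 2+item 3+item 4+item 6+item 7: size 21, value 100
- item 4+item 5+item 6+item 7: size 26, value 115
Minimum size: 21 MB.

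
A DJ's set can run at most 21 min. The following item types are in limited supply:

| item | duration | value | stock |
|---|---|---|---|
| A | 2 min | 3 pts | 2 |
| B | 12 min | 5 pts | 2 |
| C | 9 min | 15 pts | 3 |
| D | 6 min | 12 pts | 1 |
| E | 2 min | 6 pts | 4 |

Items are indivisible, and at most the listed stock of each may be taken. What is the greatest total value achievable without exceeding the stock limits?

Best selections within duration 21 and stock limits:
- 1×C + 1×D + 3×E: duration 21, value 45
- 2×A + 1×C + 4×E: duration 21, value 45
Best: 45 pts.

45 pts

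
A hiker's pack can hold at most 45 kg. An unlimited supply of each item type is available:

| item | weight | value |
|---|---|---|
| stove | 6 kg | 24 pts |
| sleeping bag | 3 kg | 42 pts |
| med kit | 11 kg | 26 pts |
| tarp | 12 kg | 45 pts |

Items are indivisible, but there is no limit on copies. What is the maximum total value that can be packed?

630 pts

Best value-per-unit is sleeping bag at 42/3, and filling with it alone uses weight 15×3=45. No mix of the others beats 15×42 = 630.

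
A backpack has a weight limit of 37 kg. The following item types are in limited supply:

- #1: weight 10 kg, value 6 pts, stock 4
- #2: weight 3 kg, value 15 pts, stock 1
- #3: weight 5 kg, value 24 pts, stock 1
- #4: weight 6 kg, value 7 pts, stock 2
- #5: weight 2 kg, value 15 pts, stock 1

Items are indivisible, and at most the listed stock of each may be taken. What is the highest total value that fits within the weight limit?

74 pts

Top feasible selections:
- 1×#1 + 1×#2 + 1×#3 + 2×#4 + 1×#5: weight 32, value 74
- 2×#1 + 1×#2 + 1×#3 + 1×#4 + 1×#5: weight 36, value 73
- 1×#2 + 1×#3 + 2×#4 + 1×#5: weight 22, value 68
- 1×#1 + 1×#2 + 1×#3 + 1×#4 + 1×#5: weight 26, value 67
Best: 74 pts.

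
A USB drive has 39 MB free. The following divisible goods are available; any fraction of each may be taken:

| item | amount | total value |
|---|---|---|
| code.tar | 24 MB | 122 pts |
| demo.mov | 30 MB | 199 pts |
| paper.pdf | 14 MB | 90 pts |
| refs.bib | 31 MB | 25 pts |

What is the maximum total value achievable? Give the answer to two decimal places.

256.86

Take in order of value per unit:
- demo.mov (199/30 per unit): all 30 → value 199, running total 199.00
- paper.pdf (90/14 per unit): 9 of 14 → value 9×90/14 = 57.8571, running total 256.86
Total 256.86.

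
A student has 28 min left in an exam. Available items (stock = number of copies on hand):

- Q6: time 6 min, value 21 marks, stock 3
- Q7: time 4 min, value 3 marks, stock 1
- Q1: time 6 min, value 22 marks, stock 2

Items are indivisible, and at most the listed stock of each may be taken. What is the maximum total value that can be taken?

89 marks

Best selections within time 28 and stock limits:
- 2×Q6 + 1×Q7 + 2×Q1: time 28, value 89
- 3×Q6 + 1×Q7 + 1×Q1: time 28, value 88
- 2×Q6 + 2×Q1: time 24, value 86
Best: 89 marks.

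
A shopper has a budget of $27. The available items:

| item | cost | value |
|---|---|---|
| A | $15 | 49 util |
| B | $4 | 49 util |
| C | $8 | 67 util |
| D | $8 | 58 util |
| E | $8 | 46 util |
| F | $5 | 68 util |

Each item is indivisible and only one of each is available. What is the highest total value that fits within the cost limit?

Check high-value combinations within $27:
- B+C+D+F: cost 4+8+8+5=25, value 49+67+58+68=242
- B+C+E+F: cost 4+8+8+5=25, value 49+67+46+68=230
- B+D+E+F: cost 4+8+8+5=25, value 49+58+46+68=221
- C+D+F: cost 8+8+5=21, value 67+58+68=193
- B+C+F: cost 4+8+5=17, value 49+67+68=184
Best: 242 util.

242 util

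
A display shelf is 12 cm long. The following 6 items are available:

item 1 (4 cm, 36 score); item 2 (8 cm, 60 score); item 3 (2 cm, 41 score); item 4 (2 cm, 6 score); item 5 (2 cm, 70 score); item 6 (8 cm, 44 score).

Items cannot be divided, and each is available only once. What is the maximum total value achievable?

171 score

Check high-value combinations within 12 cm:
- item 2+item 3+item 5: length 8+2+2=12, value 60+41+70=171
- item 3+item 5+item 6: length 2+2+8=12, value 41+70+44=155
- item 1+item 3+item 4+item 5: length 4+2+2+2=10, value 36+41+6+70=153
- item 1+item 3+item 5: length 4+2+2=8, value 36+41+70=147
Best: 171 score.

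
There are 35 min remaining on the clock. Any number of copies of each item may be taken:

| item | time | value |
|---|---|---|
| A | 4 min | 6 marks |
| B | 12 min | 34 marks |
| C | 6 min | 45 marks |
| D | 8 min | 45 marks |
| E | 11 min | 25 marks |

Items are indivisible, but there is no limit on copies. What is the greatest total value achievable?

Best value-per-unit is C at 45/6; filling with it alone gives 5×45 = 225.
Optimal mix: 1×A + 5×C → time 34, value 231.

231 marks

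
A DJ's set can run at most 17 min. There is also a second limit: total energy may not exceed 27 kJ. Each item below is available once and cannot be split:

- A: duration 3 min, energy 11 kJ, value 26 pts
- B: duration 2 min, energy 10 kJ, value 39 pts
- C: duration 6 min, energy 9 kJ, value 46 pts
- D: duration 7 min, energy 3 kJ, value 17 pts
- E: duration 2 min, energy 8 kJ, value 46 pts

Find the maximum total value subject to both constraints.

Feasible sets respecting both limits:
- B+C+E: duration 10, energy 27, value 131
- C+D+E: duration 15, energy 20, value 109
- B+C+D: duration 15, energy 22, value 102
Best: 131 pts.

131 pts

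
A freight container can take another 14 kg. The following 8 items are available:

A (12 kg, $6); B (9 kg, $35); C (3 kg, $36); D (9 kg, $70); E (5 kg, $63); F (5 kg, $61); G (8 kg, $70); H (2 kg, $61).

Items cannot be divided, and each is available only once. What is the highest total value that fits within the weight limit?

$185

Check high-value combinations within 14 kg:
- E+F+H: weight 5+5+2=12, value 63+61+61=185
- C+G+H: weight 3+8+2=13, value 36+70+61=167
- C+D+H: weight 3+9+2=14, value 36+70+61=167
Best: $185.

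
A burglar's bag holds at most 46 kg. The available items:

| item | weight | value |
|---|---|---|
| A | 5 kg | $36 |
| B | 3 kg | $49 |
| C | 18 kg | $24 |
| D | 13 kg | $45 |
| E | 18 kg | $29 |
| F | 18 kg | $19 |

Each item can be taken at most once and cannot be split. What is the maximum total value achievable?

$159

This is a 0/1 knapsack; check combinations near the capacity.
- A+B+D+E: weight 5+3+13+18=39, value 36+49+45+29=159
- A+B+C+D: weight 5+3+18+13=39, value 36+49+24+45=154
- A+B+D+F: weight 5+3+13+18=39, value 36+49+45+19=149
- A+B+C+E: weight 5+3+18+18=44, value 36+49+24+29=138
Best: $159.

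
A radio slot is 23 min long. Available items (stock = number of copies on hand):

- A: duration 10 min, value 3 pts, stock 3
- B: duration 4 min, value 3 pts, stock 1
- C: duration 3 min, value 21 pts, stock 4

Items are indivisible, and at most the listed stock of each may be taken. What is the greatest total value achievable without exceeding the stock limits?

87 pts

Top feasible selections:
- 1×B + 4×C: duration 16, value 87
- 1×A + 4×C: duration 22, value 87
Best: 87 pts.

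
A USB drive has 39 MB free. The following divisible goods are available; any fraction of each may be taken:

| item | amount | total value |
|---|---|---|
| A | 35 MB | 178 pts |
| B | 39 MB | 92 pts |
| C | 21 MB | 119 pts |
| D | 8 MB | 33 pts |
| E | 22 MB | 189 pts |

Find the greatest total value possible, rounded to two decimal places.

Take in order of value per unit:
- E (189/22 per unit): all 22 → value 189, running total 189.00
- C (119/21 per unit): 17 of 21 → value 17×119/21 = 96.3333, running total 285.33
Total 285.33.

285.33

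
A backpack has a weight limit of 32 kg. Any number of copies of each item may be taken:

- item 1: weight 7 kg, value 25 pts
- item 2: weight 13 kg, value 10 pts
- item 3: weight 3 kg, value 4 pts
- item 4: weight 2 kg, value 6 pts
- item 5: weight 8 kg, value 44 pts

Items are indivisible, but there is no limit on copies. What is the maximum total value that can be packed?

Best value-per-unit is item 5 at 44/8, and filling with it alone uses weight 4×8=32. No mix of the others beats 4×44 = 176.

176 pts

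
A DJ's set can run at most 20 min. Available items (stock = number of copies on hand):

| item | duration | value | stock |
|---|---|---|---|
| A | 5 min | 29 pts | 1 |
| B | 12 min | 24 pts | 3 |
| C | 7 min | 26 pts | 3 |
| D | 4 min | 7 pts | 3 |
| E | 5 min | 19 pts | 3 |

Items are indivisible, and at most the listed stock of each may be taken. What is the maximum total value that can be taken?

Top feasible selections:
- 1×A + 3×E: duration 20, value 86
- 1×A + 2×C: duration 19, value 81
- 1×A + 1×C + 1×E: duration 17, value 74
- 1×A + 1×D + 2×E: duration 19, value 74
Best: 86 pts.

86 pts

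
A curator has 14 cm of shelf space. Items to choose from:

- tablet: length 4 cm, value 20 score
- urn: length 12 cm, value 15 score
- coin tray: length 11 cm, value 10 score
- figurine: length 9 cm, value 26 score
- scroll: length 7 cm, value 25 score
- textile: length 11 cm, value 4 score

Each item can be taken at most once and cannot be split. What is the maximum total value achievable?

Check high-value combinations within 14 cm:
- tablet+figurine: length 4+9=13, value 20+26=46
- tablet+scroll: length 4+7=11, value 20+25=45
- figurine: length 9, value 26
Best: 46 score.

46 score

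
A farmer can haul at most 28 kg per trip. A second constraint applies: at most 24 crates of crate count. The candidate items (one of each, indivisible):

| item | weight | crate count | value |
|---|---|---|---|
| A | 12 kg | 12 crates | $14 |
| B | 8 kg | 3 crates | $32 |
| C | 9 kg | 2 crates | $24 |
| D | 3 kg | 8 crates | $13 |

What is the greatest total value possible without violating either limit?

$69

Feasible sets respecting both limits:
- B+C+D: weight 20, crate count 13, value 69
- A+B+D: weight 23, crate count 23, value 59
- B+C: weight 17, crate count 5, value 56
- A+C+D: weight 24, crate count 22, value 51
Best: $69.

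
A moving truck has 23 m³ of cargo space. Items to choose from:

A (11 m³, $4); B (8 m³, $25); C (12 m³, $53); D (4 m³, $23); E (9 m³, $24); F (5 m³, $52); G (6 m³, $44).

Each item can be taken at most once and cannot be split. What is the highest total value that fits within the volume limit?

Check high-value combinations within 23 m³:
- C+F+G: volume 12+5+6=23, value 53+52+44=149
- B+D+F+G: volume 8+4+5+6=23, value 25+23+52+44=144
- C+D+F: volume 12+4+5=21, value 53+23+52=128
- B+F+G: volume 8+5+6=19, value 25+52+44=121
Best: $149.

$149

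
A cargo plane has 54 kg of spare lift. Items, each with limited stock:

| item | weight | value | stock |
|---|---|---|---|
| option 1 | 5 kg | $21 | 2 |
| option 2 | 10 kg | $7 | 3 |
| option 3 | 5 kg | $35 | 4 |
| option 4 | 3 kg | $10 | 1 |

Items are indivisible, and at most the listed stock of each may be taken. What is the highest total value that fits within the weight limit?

Best selections within weight 54 and stock limits:
- 2×option 1 + 2×option 2 + 4×option 3 + 1×option 4: weight 53, value 206
- 2×option 1 + 1×option 2 + 4×option 3 + 1×option 4: weight 43, value 199
- 2×option 1 + 2×option 2 + 4×option 3: weight 50, value 196
- 2×option 1 + 4×option 3 + 1×option 4: weight 33, value 192
Best: $206.

$206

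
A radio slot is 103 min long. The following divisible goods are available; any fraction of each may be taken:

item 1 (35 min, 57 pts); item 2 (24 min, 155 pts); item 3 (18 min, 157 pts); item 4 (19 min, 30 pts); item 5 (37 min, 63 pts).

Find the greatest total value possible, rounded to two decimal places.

414.09

Take in order of value per unit:
- item 3 (157/18 per unit): all 18 → value 157, running total 157.00
- item 2 (155/24 per unit): all 24 → value 155, running total 312.00
- item 5 (63/37 per unit): all 37 → value 63, running total 375.00
- item 1 (57/35 per unit): 24 of 35 → value 24×57/35 = 39.0857, running total 414.09
Total 414.09.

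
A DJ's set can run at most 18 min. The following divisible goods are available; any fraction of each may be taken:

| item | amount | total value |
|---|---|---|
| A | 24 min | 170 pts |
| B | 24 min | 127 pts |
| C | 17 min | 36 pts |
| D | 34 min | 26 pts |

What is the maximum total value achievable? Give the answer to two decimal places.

Take in order of value per unit:
- A (170/24 per unit): 18 of 24 → value 18×170/24 = 127.5000, running total 127.50
Total 127.50.

127.50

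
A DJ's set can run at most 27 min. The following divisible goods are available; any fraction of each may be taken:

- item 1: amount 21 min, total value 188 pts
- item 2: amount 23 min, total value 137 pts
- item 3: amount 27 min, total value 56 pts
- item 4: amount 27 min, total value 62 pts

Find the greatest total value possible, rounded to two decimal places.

Take in order of value per unit:
- item 1 (188/21 per unit): all 21 → value 188, running total 188.00
- item 2 (137/23 per unit): 6 of 23 → value 6×137/23 = 35.7391, running total 223.74
Total 223.74.

223.74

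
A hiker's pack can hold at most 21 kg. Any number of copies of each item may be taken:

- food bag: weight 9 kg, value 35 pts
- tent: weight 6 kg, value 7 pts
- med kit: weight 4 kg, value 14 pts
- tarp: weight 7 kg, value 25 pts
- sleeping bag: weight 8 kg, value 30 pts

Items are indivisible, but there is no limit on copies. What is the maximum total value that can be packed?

79 pts

Best value-per-unit is food bag at 35/9; filling with it alone gives 2×35 = 70.
Optimal mix: 1×food bag + 1×med kit + 1×sleeping bag → weight 21, value 79.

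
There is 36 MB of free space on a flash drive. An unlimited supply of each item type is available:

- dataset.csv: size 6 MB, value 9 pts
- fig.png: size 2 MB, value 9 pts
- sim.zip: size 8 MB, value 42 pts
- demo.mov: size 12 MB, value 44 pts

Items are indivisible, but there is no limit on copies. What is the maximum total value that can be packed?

186 pts

Best value-per-unit is sim.zip at 42/8; filling with it alone gives 4×42 = 168.
Optimal mix: 2×fig.png + 4×sim.zip → size 36, value 186.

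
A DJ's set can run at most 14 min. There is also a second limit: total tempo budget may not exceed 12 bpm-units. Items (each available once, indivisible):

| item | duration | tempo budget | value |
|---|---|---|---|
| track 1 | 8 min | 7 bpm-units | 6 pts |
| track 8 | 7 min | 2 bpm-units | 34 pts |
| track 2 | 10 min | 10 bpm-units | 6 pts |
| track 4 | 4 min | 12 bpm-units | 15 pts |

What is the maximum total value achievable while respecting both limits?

34 pts

Feasible sets respecting both limits:
- track 8: duration 7, tempo budget 2, value 34
- track 4: duration 4, tempo budget 12, value 15
- track 1: duration 8, tempo budget 7, value 6
- track 2: duration 10, tempo budget 10, value 6
Best: 34 pts.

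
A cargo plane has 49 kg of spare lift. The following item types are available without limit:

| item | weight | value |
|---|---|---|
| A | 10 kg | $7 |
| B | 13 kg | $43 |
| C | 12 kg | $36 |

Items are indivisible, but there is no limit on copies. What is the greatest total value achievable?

$151

Best value-per-unit is B at 43/13; filling with it alone gives 3×43 = 129.
Optimal mix: 1×B + 3×C → weight 49, value 151.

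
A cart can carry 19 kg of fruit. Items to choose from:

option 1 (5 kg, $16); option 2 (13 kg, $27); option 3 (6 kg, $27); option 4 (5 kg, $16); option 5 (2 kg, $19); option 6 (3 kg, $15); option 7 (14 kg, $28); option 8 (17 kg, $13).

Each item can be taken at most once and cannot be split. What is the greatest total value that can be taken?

$78

Check high-value combinations within 19 kg:
- option 1+option 3+option 4+option 5: weight 5+6+5+2=18, value 16+27+16+19=78
- option 1+option 3+option 5+option 6: weight 5+6+2+3=16, value 16+27+19+15=77
- option 3+option 4+option 5+option 6: weight 6+5+2+3=16, value 27+16+19+15=77
- option 1+option 3+option 4+option 6: weight 5+6+5+3=19, value 16+27+16+15=74
- option 1+option 4+option 5+option 6: weight 5+5+2+3=15, value 16+16+19+15=66
Best: $78.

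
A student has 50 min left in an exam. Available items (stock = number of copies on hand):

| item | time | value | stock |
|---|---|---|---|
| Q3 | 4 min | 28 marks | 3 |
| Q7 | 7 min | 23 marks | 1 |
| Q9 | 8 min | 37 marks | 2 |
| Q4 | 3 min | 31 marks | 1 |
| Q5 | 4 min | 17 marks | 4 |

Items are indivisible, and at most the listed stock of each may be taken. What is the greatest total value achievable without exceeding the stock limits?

263 marks

Best selections within time 50 and stock limits:
- 3×Q3 + 1×Q7 + 2×Q9 + 1×Q4 + 3×Q5: time 50, value 263
- 3×Q3 + 2×Q9 + 1×Q4 + 4×Q5: time 47, value 257
- 2×Q3 + 1×Q7 + 2×Q9 + 1×Q4 + 4×Q5: time 50, value 252
Best: 263 marks.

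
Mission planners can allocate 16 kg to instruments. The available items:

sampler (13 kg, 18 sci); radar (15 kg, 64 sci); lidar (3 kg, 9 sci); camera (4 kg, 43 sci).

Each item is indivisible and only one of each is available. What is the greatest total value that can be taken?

64 sci

Check high-value combinations within 16 kg:
- radar: mass 15, value 64
- lidar+camera: mass 3+4=7, value 9+43=52
- camera: mass 4, value 43
- sampler+lidar: mass 13+3=16, value 18+9=27
Best: 64 sci.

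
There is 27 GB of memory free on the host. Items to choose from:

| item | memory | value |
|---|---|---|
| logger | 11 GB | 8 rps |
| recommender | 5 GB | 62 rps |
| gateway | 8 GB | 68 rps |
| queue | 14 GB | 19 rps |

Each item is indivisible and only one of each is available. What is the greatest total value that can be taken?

Check high-value combinations within 27 GB:
- recommender+gateway+queue: memory 5+8+14=27, value 62+68+19=149
- logger+recommender+gateway: memory 11+5+8=24, value 8+62+68=138
- recommender+gateway: memory 5+8=13, value 62+68=130
Best: 149 rps.

149 rps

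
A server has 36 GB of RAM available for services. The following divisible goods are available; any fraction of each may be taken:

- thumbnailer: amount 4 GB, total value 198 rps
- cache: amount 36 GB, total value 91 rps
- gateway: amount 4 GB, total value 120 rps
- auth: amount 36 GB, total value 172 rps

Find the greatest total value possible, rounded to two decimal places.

Take in order of value per unit:
- thumbnailer (198/4 per unit): all 4 → value 198, running total 198.00
- gateway (120/4 per unit): all 4 → value 120, running total 318.00
- auth (172/36 per unit): 28 of 36 → value 28×172/36 = 133.7778, running total 451.78
Total 451.78.

451.78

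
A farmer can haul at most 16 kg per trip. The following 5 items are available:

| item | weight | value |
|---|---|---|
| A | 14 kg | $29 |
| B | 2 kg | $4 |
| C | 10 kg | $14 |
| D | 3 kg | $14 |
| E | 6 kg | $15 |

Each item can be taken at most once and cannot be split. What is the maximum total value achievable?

This is a 0/1 knapsack; check combinations near the capacity.
- B+D+E: weight 2+3+6=11, value 4+14+15=33
- A+B: weight 14+2=16, value 29+4=33
- B+C+D: weight 2+10+3=15, value 4+14+14=32
- D+E: weight 3+6=9, value 14+15=29
Best: $33.

$33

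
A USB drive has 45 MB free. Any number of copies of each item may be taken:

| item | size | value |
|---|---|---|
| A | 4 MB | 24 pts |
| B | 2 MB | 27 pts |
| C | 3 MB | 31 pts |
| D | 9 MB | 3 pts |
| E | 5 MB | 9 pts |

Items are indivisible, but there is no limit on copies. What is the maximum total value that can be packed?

Best value-per-unit is B at 27/2; filling with it alone gives 22×27 = 594.
Optimal mix: 21×B + 1×C → size 45, value 598.

598 pts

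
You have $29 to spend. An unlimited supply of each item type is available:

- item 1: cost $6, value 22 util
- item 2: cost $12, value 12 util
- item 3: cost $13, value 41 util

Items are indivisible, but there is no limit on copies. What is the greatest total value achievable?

88 util

Best value-per-unit is item 1 at 22/6, and filling with it alone uses cost 4×6=24. No mix of the others beats 4×22 = 88.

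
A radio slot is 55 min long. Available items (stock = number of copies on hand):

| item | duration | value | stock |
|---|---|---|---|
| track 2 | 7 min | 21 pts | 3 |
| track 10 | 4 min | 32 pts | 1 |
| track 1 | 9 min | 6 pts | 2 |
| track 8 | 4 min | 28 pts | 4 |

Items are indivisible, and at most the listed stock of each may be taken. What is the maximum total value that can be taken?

213 pts

Top feasible selections:
- 3×track 2 + 1×track 10 + 1×track 1 + 4×track 8: duration 50, value 213
- 3×track 2 + 1×track 10 + 4×track 8: duration 41, value 207
Best: 213 pts.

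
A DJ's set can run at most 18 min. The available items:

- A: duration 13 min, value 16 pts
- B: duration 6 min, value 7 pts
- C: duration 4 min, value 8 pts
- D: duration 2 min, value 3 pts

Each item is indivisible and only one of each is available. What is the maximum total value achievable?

This is a 0/1 knapsack; check combinations near the capacity.
- A+C: duration 13+4=17, value 16+8=24
- A+D: duration 13+2=15, value 16+3=19
- B+C+D: duration 6+4+2=12, value 7+8+3=18
- A: duration 13, value 16
- B+C: duration 6+4=10, value 7+8=15
Best: 24 pts.

24 pts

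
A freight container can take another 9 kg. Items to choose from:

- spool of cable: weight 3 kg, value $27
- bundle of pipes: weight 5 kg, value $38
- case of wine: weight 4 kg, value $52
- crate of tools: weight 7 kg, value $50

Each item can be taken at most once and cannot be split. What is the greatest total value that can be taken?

$90

Check high-value combinations within 9 kg:
- bundle of pipes+case of wine: weight 5+4=9, value 38+52=90
- spool of cable+case of wine: weight 3+4=7, value 27+52=79
- spool of cable+bundle of pipes: weight 3+5=8, value 27+38=65
- case of wine: weight 4, value 52
- crate of tools: weight 7, value 50
Best: $90.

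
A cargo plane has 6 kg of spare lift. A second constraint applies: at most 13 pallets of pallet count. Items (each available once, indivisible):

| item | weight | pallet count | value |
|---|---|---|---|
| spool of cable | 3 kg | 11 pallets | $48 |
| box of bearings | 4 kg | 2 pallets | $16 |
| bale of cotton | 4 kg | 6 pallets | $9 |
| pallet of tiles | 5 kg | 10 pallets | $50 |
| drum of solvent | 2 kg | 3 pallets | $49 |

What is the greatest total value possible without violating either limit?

Feasible sets respecting both limits:
- box of bearings+drum of solvent: weight 6, pallet count 5, value 65
- bale of cotton+drum of solvent: weight 6, pallet count 9, value 58
- pallet of tiles: weight 5, pallet count 10, value 50
- drum of solvent: weight 2, pallet count 3, value 49
Best: $65.

$65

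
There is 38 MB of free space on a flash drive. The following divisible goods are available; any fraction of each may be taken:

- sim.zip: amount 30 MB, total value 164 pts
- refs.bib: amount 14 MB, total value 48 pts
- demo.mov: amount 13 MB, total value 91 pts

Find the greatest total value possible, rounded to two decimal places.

Take in order of value per unit:
- demo.mov (91/13 per unit): all 13 → value 91, running total 91.00
- sim.zip (164/30 per unit): 25 of 30 → value 25×164/30 = 136.6667, running total 227.67
Total 227.67.

227.67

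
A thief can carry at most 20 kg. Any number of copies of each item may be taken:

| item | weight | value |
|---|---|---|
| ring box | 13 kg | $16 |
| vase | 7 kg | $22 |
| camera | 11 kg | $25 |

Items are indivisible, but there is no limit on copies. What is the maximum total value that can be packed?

$47

Best value-per-unit is vase at 22/7; filling with it alone gives 2×22 = 44.
Optimal mix: 1×vase + 1×camera → weight 18, value 47.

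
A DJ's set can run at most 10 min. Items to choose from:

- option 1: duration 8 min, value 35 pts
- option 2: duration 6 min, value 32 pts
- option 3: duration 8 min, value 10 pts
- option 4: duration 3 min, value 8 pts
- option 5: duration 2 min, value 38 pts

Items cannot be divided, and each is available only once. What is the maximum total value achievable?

73 pts

Check high-value combinations within 10 min:
- option 1+option 5: duration 8+2=10, value 35+38=73
- option 2+option 5: duration 6+2=8, value 32+38=70
- option 3+option 5: duration 8+2=10, value 10+38=48
- option 4+option 5: duration 3+2=5, value 8+38=46
Best: 73 pts.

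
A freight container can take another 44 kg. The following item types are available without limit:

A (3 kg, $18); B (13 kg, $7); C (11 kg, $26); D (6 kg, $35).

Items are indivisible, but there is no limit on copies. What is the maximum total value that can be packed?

$252

Best value-per-unit is A at 18/3, and filling with it alone uses weight 14×3=42. No mix of the others beats 14×18 = 252.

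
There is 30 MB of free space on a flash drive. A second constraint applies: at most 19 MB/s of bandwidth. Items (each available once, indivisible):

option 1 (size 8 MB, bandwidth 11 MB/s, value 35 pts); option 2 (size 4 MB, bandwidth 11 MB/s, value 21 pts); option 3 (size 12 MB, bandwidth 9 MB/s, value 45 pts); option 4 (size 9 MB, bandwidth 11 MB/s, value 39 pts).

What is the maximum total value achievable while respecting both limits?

Feasible sets respecting both limits:
- option 3: size 12, bandwidth 9, value 45
- option 4: size 9, bandwidth 11, value 39
- option 1: size 8, bandwidth 11, value 35
Best: 45 pts.

45 pts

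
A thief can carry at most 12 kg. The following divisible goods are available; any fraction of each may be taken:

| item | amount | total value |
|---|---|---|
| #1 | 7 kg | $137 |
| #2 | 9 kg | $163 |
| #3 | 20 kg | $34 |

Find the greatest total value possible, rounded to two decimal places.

227.56

Take in order of value per unit:
- #1 (137/7 per unit): all 7 → value 137, running total 137.00
- #2 (163/9 per unit): 5 of 9 → value 5×163/9 = 90.5556, running total 227.56
Total 227.56.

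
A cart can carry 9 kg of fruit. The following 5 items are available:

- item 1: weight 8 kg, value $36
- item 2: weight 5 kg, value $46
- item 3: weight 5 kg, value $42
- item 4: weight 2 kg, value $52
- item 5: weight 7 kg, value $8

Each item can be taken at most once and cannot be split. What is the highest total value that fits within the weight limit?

This is a 0/1 knapsack; check combinations near the capacity.
- item 2+item 4: weight 5+2=7, value 46+52=98
- item 3+item 4: weight 5+2=7, value 42+52=94
- item 4+item 5: weight 2+7=9, value 52+8=60
- item 4: weight 2, value 52
Best: $98.

$98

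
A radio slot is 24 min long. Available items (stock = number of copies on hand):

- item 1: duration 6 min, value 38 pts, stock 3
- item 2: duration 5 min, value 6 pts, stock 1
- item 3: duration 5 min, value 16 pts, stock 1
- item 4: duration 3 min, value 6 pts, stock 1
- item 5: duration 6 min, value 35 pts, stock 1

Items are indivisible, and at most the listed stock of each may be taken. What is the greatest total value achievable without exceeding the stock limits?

Best selections within duration 24 and stock limits:
- 3×item 1 + 1×item 5: duration 24, value 149
- 3×item 1 + 1×item 3: duration 23, value 130
- 2×item 1 + 1×item 3 + 1×item 5: duration 23, value 127
Best: 149 pts.

149 pts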